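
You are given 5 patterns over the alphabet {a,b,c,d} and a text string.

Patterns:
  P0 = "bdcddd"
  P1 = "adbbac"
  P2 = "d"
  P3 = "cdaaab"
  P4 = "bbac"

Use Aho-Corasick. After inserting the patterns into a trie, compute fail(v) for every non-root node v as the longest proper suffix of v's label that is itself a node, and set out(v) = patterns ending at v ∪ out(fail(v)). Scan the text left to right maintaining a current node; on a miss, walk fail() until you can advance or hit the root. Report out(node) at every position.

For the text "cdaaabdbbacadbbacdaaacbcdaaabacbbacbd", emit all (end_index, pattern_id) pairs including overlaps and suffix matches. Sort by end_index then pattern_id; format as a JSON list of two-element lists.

Construct AC machine:
Trie nodes:
  n0 'ε': a→7 b→1 c→14 d→13
  n1 'b': b→20 d→2
  n2 'bd': c→3
  n3 'bdc': d→4
  n4 'bdcd': d→5
  n5 'bdcdd': d→6
  n6 'bdcddd': ·  [P0 ends]
  n7 'a': d→8
  n8 'ad': b→9
  n9 'adb': b→10
  n10 'adbb': a→11
  n11 'adbba': c→12
  n12 'adbbac': ·  [P1 ends]
  n13 'd': ·  [P2 ends]
  n14 'c': d→15
  n15 'cd': a→16
  n16 'cda': a→17
  n17 'cdaa': a→18
  n18 'cdaaa': b→19
  n19 'cdaaab': ·  [P3 ends]
  n20 'bb': a→21
  n21 'bba': c→22
  n22 'bbac': ·  [P4 ends]

BFS fail/out derivation:
  fail(1) 'b': from fail(0)=0 chase 'b': 0 ⇒ 0;  out=∅∪out(0)=∅
  fail(7) 'a': from fail(0)=0 chase 'a': 0 ⇒ 0;  out=∅∪out(0)=∅
  fail(13) 'd': from fail(0)=0 chase 'd': 0 ⇒ 0;  out={2}∪out(0)={2}
  fail(14) 'c': from fail(0)=0 chase 'c': 0 ⇒ 0;  out=∅∪out(0)=∅
  fail(2) 'bd': from fail(1)=0 chase 'd': 0 ⇒ 13;  out=∅∪out(13)={2}
  fail(8) 'ad': from fail(7)=0 chase 'd': 0 ⇒ 13;  out=∅∪out(13)={2}
  fail(15) 'cd': from fail(14)=0 chase 'd': 0 ⇒ 13;  out=∅∪out(13)={2}
  fail(20) 'bb': from fail(1)=0 chase 'b': 0 ⇒ 1;  out=∅∪out(1)=∅
  fail(3) 'bdc': from fail(2)=13 chase 'c': 13→0 ⇒ 14;  out=∅∪out(14)=∅
  fail(9) 'adb': from fail(8)=13 chase 'b': 13→0 ⇒ 1;  out=∅∪out(1)=∅
  fail(16) 'cda': from fail(15)=13 chase 'a': 13→0 ⇒ 7;  out=∅∪out(7)=∅
  fail(21) 'bba': from fail(20)=1 chase 'a': 1→0 ⇒ 7;  out=∅∪out(7)=∅
  fail(4) 'bdcd': from fail(3)=14 chase 'd': 14 ⇒ 15;  out=∅∪out(15)={2}
  fail(10) 'adbb': from fail(9)=1 chase 'b': 1 ⇒ 20;  out=∅∪out(20)=∅
  fail(17) 'cdaa': from fail(16)=7 chase 'a': 7→0 ⇒ 7;  out=∅∪out(7)=∅
  fail(22) 'bbac': from fail(21)=7 chase 'c': 7→0 ⇒ 14;  out={4}∪out(14)={4}
  fail(5) 'bdcdd': from fail(4)=15 chase 'd': 15→13→0 ⇒ 13;  out=∅∪out(13)={2}
  fail(11) 'adbba': from fail(10)=20 chase 'a': 20 ⇒ 21;  out=∅∪out(21)=∅
  fail(18) 'cdaaa': from fail(17)=7 chase 'a': 7→0 ⇒ 7;  out=∅∪out(7)=∅
  fail(6) 'bdcddd': from fail(5)=13 chase 'd': 13→0 ⇒ 13;  out={0}∪out(13)={0,2}
  fail(12) 'adbbac': from fail(11)=21 chase 'c': 21 ⇒ 22;  out={1}∪out(22)={1,4}
  fail(19) 'cdaaab': from fail(18)=7 chase 'b': 7→0 ⇒ 1;  out={3}∪out(1)={3}

Run:
i=0 'c': node 0→14
i=1 'd': node 14→15  → match P2@[1:1]
i=2 'a': node 15→16
i=3 'a': node 16→17
i=4 'a': node 17→18
i=5 'b': node 18→19  → match P3@[0:5]
i=6 'd': node 19→2 (via fail)  → match P2@[6:6]
i=7 'b': node 2→1 (via fail)
i=8 'b': node 1→20
i=9 'a': node 20→21
i=10 'c': node 21→22  → match P4@[7:10]
i=11 'a': node 22→7 (via fail)
i=12 'd': node 7→8  → match P2@[12:12]
i=13 'b': node 8→9
i=14 'b': node 9→10
i=15 'a': node 10→11
i=16 'c': node 11→12  → match P1@[11:16],P4@[13:16]
i=17 'd': node 12→15 (via fail)  → match P2@[17:17]
i=18 'a': node 15→16
i=19 'a': node 16→17
i=20 'a': node 17→18
i=21 'c': node 18→14 (via fail)
i=22 'b': node 14→1 (via fail)
i=23 'c': node 1→14 (via fail)
i=24 'd': node 14→15  → match P2@[24:24]
i=25 'a': node 15→16
i=26 'a': node 16→17
i=27 'a': node 17→18
i=28 'b': node 18→19  → match P3@[23:28]
i=29 'a': node 19→7 (via fail)
i=30 'c': node 7→14 (via fail)
i=31 'b': node 14→1 (via fail)
i=32 'b': node 1→20
i=33 'a': node 20→21
i=34 'c': node 21→22  → match P4@[31:34]
i=35 'b': node 22→1 (via fail)
i=36 'd': node 1→2  → match P2@[36:36]

Matches: [[1,2],[5,3],[6,2],[10,4],[12,2],[16,1],[16,4],[17,2],[24,2],[28,3],[34,4],[36,2]]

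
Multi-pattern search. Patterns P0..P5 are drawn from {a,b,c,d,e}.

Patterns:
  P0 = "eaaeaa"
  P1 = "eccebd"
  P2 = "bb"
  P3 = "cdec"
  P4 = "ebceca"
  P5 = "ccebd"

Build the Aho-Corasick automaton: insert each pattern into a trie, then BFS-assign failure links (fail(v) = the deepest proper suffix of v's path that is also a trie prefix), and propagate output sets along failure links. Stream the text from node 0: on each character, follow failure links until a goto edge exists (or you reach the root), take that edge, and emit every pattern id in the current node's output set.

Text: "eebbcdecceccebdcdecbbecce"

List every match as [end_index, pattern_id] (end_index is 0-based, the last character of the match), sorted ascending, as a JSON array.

Build automaton:
Trie (insert patterns):
  n0 'ε': b→12 c→14 e→1
  n1 'e': a→2 b→18 c→7
  n2 'ea': a→3
  n3 'eaa': e→4
  n4 'eaae': a→5
  n5 'eaaea': a→6
  n6 'eaaeaa': ·  ←P0
  n7 'ec': c→8
  n8 'ecc': e→9
  n9 'ecce': b→10
  n10 'ecceb': d→11
  n11 'eccebd': ·  ←P1
  n12 'b': b→13
  n13 'bb': ·  ←P2
  n14 'c': c→23 d→15
  n15 'cd': e→16
  n16 'cde': c→17
  n17 'cdec': ·  ←P3
  n18 'eb': c→19
  n19 'ebc': e→20
  n20 'ebce': c→21
  n21 'ebcec': a→22
  n22 'ebceca': ·  ←P4
  n23 'cc': e→24
  n24 'cce': b→25
  n25 'cceb': d→26
  n26 'ccebd': ·  ←P5

BFS fail/out derivation:
  n1('e'): parent n0 fail=0; on 'e' 0 → fail=0;  out ∅∪∅=∅
  n12('b'): parent n0 fail=0; on 'b' 0 → fail=0;  out ∅∪∅=∅
  n14('c'): parent n0 fail=0; on 'c' 0 → fail=0;  out ∅∪∅=∅
  n2('ea'): parent n1 fail=0; on 'a' 0 → fail=0;  out ∅∪∅=∅
  n7('ec'): parent n1 fail=0; on 'c' 0 → fail=14;  out ∅∪∅=∅
  n13('bb'): parent n12 fail=0; on 'b' 0 → fail=12;  out {2}∪∅={2}
  n15('cd'): parent n14 fail=0; on 'd' 0 → fail=0;  out ∅∪∅=∅
  n18('eb'): parent n1 fail=0; on 'b' 0 → fail=12;  out ∅∪∅=∅
  n23('cc'): parent n14 fail=0; on 'c' 0 → fail=14;  out ∅∪∅=∅
  n3('eaa'): parent n2 fail=0; on 'a' 0 → fail=0;  out ∅∪∅=∅
  n8('ecc'): parent n7 fail=14; on 'c' 14 → fail=23;  out ∅∪∅=∅
  n16('cde'): parent n15 fail=0; on 'e' 0 → fail=1;  out ∅∪∅=∅
  n19('ebc'): parent n18 fail=12; on 'c' 12→0 → fail=14;  out ∅∪∅=∅
  n24('cce'): parent n23 fail=14; on 'e' 14→0 → fail=1;  out ∅∪∅=∅
  n4('eaae'): parent n3 fail=0; on 'e' 0 → fail=1;  out ∅∪∅=∅
  n9('ecce'): parent n8 fail=23; on 'e' 23 → fail=24;  out ∅∪∅=∅
  n17('cdec'): parent n16 fail=1; on 'c' 1 → fail=7;  out {3}∪∅={3}
  n20('ebce'): parent n19 fail=14; on 'e' 14→0 → fail=1;  out ∅∪∅=∅
  n25('cceb'): parent n24 fail=1; on 'b' 1 → fail=18;  out ∅∪∅=∅
  n5('eaaea'): parent n4 fail=1; on 'a' 1 → fail=2;  out ∅∪∅=∅
  n10('ecceb'): parent n9 fail=24; on 'b' 24 → fail=25;  out ∅∪∅=∅
  n21('ebcec'): parent n20 fail=1; on 'c' 1 → fail=7;  out ∅∪∅=∅
  n26('ccebd'): parent n25 fail=18; on 'd' 18→12→0 → fail=0;  out {5}∪∅={5}
  n6('eaaeaa'): parent n5 fail=2; on 'a' 2 → fail=3;  out {0}∪∅={0}
  n11('eccebd'): parent n10 fail=25; on 'd' 25 → fail=26;  out {1}∪{5}={1,5}
  n22('ebceca'): parent n21 fail=7; on 'a' 7→14→0 → fail=0;  out {4}∪∅={4}

Scan:
pos 0 'e': at 1
pos 1 'e': at 1 ·f
pos 2 'b': at 18
pos 3 'b': at 13 ·f  → match P2@[2:3]
pos 4 'c': at 14 ·f
pos 5 'd': at 15
pos 6 'e': at 16
pos 7 'c': at 17  → match P3@[4:7]
pos 8 'c': at 8 ·f
pos 9 'e': at 9
pos 10 'c': at 7 ·f
pos 11 'c': at 8
pos 12 'e': at 9
pos 13 'b': at 10
pos 14 'd': at 11  → match P1@[9:14],P5@[10:14]
pos 15 'c': at 14 ·f
pos 16 'd': at 15
pos 17 'e': at 16
pos 18 'c': at 17  → match P3@[15:18]
pos 19 'b': at 12 ·f
pos 20 'b': at 13  → match P2@[19:20]
pos 21 'e': at 1 ·f
pos 22 'c': at 7
pos 23 'c': at 8
pos 24 'e': at 9

Result: [[3,2],[7,3],[14,1],[14,5],[18,3],[20,2]]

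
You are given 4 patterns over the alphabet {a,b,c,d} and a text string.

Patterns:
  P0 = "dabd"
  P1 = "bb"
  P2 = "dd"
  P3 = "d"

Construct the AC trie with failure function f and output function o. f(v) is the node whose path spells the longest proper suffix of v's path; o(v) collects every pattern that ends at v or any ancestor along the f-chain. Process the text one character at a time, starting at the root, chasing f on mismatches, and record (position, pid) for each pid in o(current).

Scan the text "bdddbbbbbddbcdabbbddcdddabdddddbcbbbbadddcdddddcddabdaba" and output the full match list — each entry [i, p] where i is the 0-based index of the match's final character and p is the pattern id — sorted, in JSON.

Build:
Trie (insert patterns):
  n0 'ε': b→5 d→1
  n1 'd': a→2 d→7  [P3 ends]
  n2 'da': b→3
  n3 'dab': d→4
  n4 'dabd': ·  [P0 ends]
  n5 'b': b→6
  n6 'bb': ·  [P1 ends]
  n7 'dd': ·  [P2 ends]

Failure links (BFS by depth):
  n1('d'): parent n0 fail=0; on 'd' 0 → fail=0;  out {3}∪∅={3}
  n5('b'): parent n0 fail=0; on 'b' 0 → fail=0;  out ∅∪∅=∅
  n2('da'): parent n1 fail=0; on 'a' 0 → fail=0;  out ∅∪∅=∅
  n6('bb'): parent n5 fail=0; on 'b' 0 → fail=5;  out {1}∪∅={1}
  n7('dd'): parent n1 fail=0; on 'd' 0 → fail=1;  out {2}∪{3}={2,3}
  n3('dab'): parent n2 fail=0; on 'b' 0 → fail=5;  out ∅∪∅=∅
  n4('dabd'): parent n3 fail=5; on 'd' 5→0 → fail=1;  out {0}∪{3}={0,3}

Scan:
pos 0 'b': at 5
pos 1 'd': at 1 ·f  ** P3@[1:1]
pos 2 'd': at 7  ** P2@[1:2],P3@[2:2]
pos 3 'd': at 7 ·f  ** P2@[2:3],P3@[3:3]
pos 4 'b': at 5 ·f
pos 5 'b': at 6  ** P1@[4:5]
pos 6 'b': at 6 ·f  ** P1@[5:6]
pos 7 'b': at 6 ·f  ** P1@[6:7]
pos 8 'b': at 6 ·f  ** P1@[7:8]
pos 9 'd': at 1 ·f  ** P3@[9:9]
pos 10 'd': at 7  ** P2@[9:10],P3@[10:10]
pos 11 'b': at 5 ·f
pos 12 'c': at 0 ·f
pos 13 'd': at 1  ** P3@[13:13]
pos 14 'a': at 2
pos 15 'b': at 3
pos 16 'b': at 6 ·f  ** P1@[15:16]
pos 17 'b': at 6 ·f  ** P1@[16:17]
pos 18 'd': at 1 ·f  ** P3@[18:18]
pos 19 'd': at 7  ** P2@[18:19],P3@[19:19]
pos 20 'c': at 0 ·f
pos 21 'd': at 1  ** P3@[21:21]
pos 22 'd': at 7  ** P2@[21:22],P3@[22:22]
pos 23 'd': at 7 ·f  ** P2@[22:23],P3@[23:23]
pos 24 'a': at 2 ·f
pos 25 'b': at 3
pos 26 'd': at 4  ** P0@[23:26],P3@[26:26]
pos 27 'd': at 7 ·f  ** P2@[26:27],P3@[27:27]
pos 28 'd': at 7 ·f  ** P2@[27:28],P3@[28:28]
pos 29 'd': at 7 ·f  ** P2@[28:29],P3@[29:29]
pos 30 'd': at 7 ·f  ** P2@[29:30],P3@[30:30]
pos 31 'b': at 5 ·f
pos 32 'c': at 0 ·f
pos 33 'b': at 5
pos 34 'b': at 6  ** P1@[33:34]
pos 35 'b': at 6 ·f  ** P1@[34:35]
pos 36 'b': at 6 ·f  ** P1@[35:36]
pos 37 'a': at 0 ·f
pos 38 'd': at 1  ** P3@[38:38]
pos 39 'd': at 7  ** P2@[38:39],P3@[39:39]
pos 40 'd': at 7 ·f  ** P2@[39:40],P3@[40:40]
pos 41 'c': at 0 ·f
pos 42 'd': at 1  ** P3@[42:42]
pos 43 'd': at 7  ** P2@[42:43],P3@[43:43]
pos 44 'd': at 7 ·f  ** P2@[43:44],P3@[44:44]
pos 45 'd': at 7 ·f  ** P2@[44:45],P3@[45:45]
pos 46 'd': at 7 ·f  ** P2@[45:46],P3@[46:46]
pos 47 'c': at 0 ·f
pos 48 'd': at 1  ** P3@[48:48]
pos 49 'd': at 7  ** P2@[48:49],P3@[49:49]
pos 50 'a': at 2 ·f
pos 51 'b': at 3
pos 52 'd': at 4  ** P0@[49:52],P3@[52:52]
pos 53 'a': at 2 ·f
pos 54 'b': at 3
pos 55 'a': at 0 ·f

Result: [[1,3],[2,2],[2,3],[3,2],[3,3],[5,1],[6,1],[7,1],[8,1],[9,3],[10,2],[10,3],[13,3],[16,1],[17,1],[18,3],[19,2],[19,3],[21,3],[22,2],[22,3],[23,2],[23,3],[26,0],[26,3],[27,2],[27,3],[28,2],[28,3],[29,2],[29,3],[30,2],[30,3],[34,1],[35,1],[36,1],[38,3],[39,2],[39,3],[40,2],[40,3],[42,3],[43,2],[43,3],[44,2],[44,3],[45,2],[45,3],[46,2],[46,3],[48,3],[49,2],[49,3],[52,0],[52,3]]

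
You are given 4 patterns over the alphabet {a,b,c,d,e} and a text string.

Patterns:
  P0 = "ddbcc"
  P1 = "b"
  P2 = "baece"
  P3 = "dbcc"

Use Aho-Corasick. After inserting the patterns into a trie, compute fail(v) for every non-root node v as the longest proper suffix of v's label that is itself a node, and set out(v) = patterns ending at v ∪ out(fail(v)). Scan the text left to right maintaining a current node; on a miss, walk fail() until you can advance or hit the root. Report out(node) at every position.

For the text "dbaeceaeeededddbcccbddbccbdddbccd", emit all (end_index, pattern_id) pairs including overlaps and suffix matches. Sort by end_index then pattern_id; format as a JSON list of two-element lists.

Build:
Trie nodes:
  0='ε' goto b→6 d→1
  1='d' goto b→11 d→2
  2='dd' goto b→3
  3='ddb' goto c→4
  4='ddbc' goto c→5
  5='ddbcc' goto ·  [P0 ends]
  6='b' goto a→7  [P1 ends]
  7='ba' goto e→8
  8='bae' goto c→9
  9='baec' goto e→10
  10='baece' goto ·  [P2 ends]
  11='db' goto c→12
  12='dbc' goto c→13
  13='dbcc' goto ·  [P3 ends]

BFS fail/out derivation:
  fail(1) 'd': from fail(0)=0 chase 'd': 0 ⇒ 0;  out=∅∪out(0)=∅
  fail(6) 'b': from fail(0)=0 chase 'b': 0 ⇒ 0;  out={1}∪out(0)={1}
  fail(2) 'dd': from fail(1)=0 chase 'd': 0 ⇒ 1;  out=∅∪out(1)=∅
  fail(7) 'ba': from fail(6)=0 chase 'a': 0 ⇒ 0;  out=∅∪out(0)=∅
  fail(11) 'db': from fail(1)=0 chase 'b': 0 ⇒ 6;  out=∅∪out(6)={1}
  fail(3) 'ddb': from fail(2)=1 chase 'b': 1 ⇒ 11;  out=∅∪out(11)={1}
  fail(8) 'bae': from fail(7)=0 chase 'e': 0 ⇒ 0;  out=∅∪out(0)=∅
  fail(12) 'dbc': from fail(11)=6 chase 'c': 6→0 ⇒ 0;  out=∅∪out(0)=∅
  fail(4) 'ddbc': from fail(3)=11 chase 'c': 11 ⇒ 12;  out=∅∪out(12)=∅
  fail(9) 'baec': from fail(8)=0 chase 'c': 0 ⇒ 0;  out=∅∪out(0)=∅
  fail(13) 'dbcc': from fail(12)=0 chase 'c': 0 ⇒ 0;  out={3}∪out(0)={3}
  fail(5) 'ddbcc': from fail(4)=12 chase 'c': 12 ⇒ 13;  out={0}∪out(13)={0,3}
  fail(10) 'baece': from fail(9)=0 chase 'e': 0 ⇒ 0;  out={2}∪out(0)={2}

Scan:
pos 0 'd': at 1
pos 1 'b': at 11  → match P1@[1:1]
pos 2 'a': at 7 ·f
pos 3 'e': at 8
pos 4 'c': at 9
pos 5 'e': at 10  → match P2@[1:5]
pos 6 'a': at 0 ·f
pos 7 'e': at 0
pos 8 'e': at 0
pos 9 'e': at 0
pos 10 'd': at 1
pos 11 'e': at 0 ·f
pos 12 'd': at 1
pos 13 'd': at 2
pos 14 'd': at 2 ·f
pos 15 'b': at 3  → match P1@[15:15]
pos 16 'c': at 4
pos 17 'c': at 5  → match P0@[13:17],P3@[14:17]
pos 18 'c': at 0 ·f
pos 19 'b': at 6  → match P1@[19:19]
pos 20 'd': at 1 ·f
pos 21 'd': at 2
pos 22 'b': at 3  → match P1@[22:22]
pos 23 'c': at 4
pos 24 'c': at 5  → match P0@[20:24],P3@[21:24]
pos 25 'b': at 6 ·f  → match P1@[25:25]
pos 26 'd': at 1 ·f
pos 27 'd': at 2
pos 28 'd': at 2 ·f
pos 29 'b': at 3  → match P1@[29:29]
pos 30 'c': at 4
pos 31 'c': at 5  → match P0@[27:31],P3@[28:31]
pos 32 'd': at 1 ·f

Matches: [[1,1],[5,2],[15,1],[17,0],[17,3],[19,1],[22,1],[24,0],[24,3],[25,1],[29,1],[31,0],[31,3]]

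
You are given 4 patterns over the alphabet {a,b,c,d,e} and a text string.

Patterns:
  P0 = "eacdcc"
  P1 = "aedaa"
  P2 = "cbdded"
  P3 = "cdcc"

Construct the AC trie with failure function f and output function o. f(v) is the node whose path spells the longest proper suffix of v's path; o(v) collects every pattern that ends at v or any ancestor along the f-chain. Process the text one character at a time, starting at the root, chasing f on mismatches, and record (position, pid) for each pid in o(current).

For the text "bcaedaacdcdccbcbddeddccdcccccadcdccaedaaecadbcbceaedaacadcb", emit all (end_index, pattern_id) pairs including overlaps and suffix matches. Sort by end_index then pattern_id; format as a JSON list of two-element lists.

Construct AC machine:
Trie (insert patterns):
  0='ε' goto a→7 c→12 e→1
  1='e' goto a→2
  2='ea' goto c→3
  3='eac' goto d→4
  4='eacd' goto c→5
  5='eacdc' goto c→6
  6='eacdcc' goto ·  [P0 ends]
  7='a' goto e→8
  8='ae' goto d→9
  9='aed' goto a→10
  10='aeda' goto a→11
  11='aedaa' goto ·  [P1 ends]
  12='c' goto b→13 d→18
  13='cb' goto d→14
  14='cbd' goto d→15
  15='cbdd' goto e→16
  16='cbdde' goto d→17
  17='cbdded' goto ·  [P2 ends]
  18='cd' goto c→19
  19='cdc' goto c→20
  20='cdcc' goto ·  [P3 ends]

BFS fail/out derivation:
  n1('e'): parent n0 fail=0; on 'e' 0 → fail=0;  out ∅∪∅=∅
  n7('a'): parent n0 fail=0; on 'a' 0 → fail=0;  out ∅∪∅=∅
  n12('c'): parent n0 fail=0; on 'c' 0 → fail=0;  out ∅∪∅=∅
  n2('ea'): parent n1 fail=0; on 'a' 0 → fail=7;  out ∅∪∅=∅
  n8('ae'): parent n7 fail=0; on 'e' 0 → fail=1;  out ∅∪∅=∅
  n13('cb'): parent n12 fail=0; on 'b' 0 → fail=0;  out ∅∪∅=∅
  n18('cd'): parent n12 fail=0; on 'd' 0 → fail=0;  out ∅∪∅=∅
  n3('eac'): parent n2 fail=7; on 'c' 7→0 → fail=12;  out ∅∪∅=∅
  n9('aed'): parent n8 fail=1; on 'd' 1→0 → fail=0;  out ∅∪∅=∅
  n14('cbd'): parent n13 fail=0; on 'd' 0 → fail=0;  out ∅∪∅=∅
  n19('cdc'): parent n18 fail=0; on 'c' 0 → fail=12;  out ∅∪∅=∅
  n4('eacd'): parent n3 fail=12; on 'd' 12 → fail=18;  out ∅∪∅=∅
  n10('aeda'): parent n9 fail=0; on 'a' 0 → fail=7;  out ∅∪∅=∅
  n15('cbdd'): parent n14 fail=0; on 'd' 0 → fail=0;  out ∅∪∅=∅
  n20('cdcc'): parent n19 fail=12; on 'c' 12→0 → fail=12;  out {3}∪∅={3}
  n5('eacdc'): parent n4 fail=18; on 'c' 18 → fail=19;  out ∅∪∅=∅
  n11('aedaa'): parent n10 fail=7; on 'a' 7→0 → fail=7;  out {1}∪∅={1}
  n16('cbdde'): parent n15 fail=0; on 'e' 0 → fail=1;  out ∅∪∅=∅
  n6('eacdcc'): parent n5 fail=19; on 'c' 19 → fail=20;  out {0}∪{3}={0,3}
  n17('cbdded'): parent n16 fail=1; on 'd' 1→0 → fail=0;  out {2}∪∅={2}

Run:
pos 0 'b': at 0
pos 1 'c': at 12
pos 2 'a': at 7 ·f
pos 3 'e': at 8
pos 4 'd': at 9
pos 5 'a': at 10
pos 6 'a': at 11  → match P1@[2:6]
pos 7 'c': at 12 ·f
pos 8 'd': at 18
pos 9 'c': at 19
pos 10 'd': at 18 ·f
pos 11 'c': at 19
pos 12 'c': at 20  → match P3@[9:12]
pos 13 'b': at 13 ·f
pos 14 'c': at 12 ·f
pos 15 'b': at 13
pos 16 'd': at 14
pos 17 'd': at 15
pos 18 'e': at 16
pos 19 'd': at 17  → match P2@[14:19]
pos 20 'd': at 0 ·f
pos 21 'c': at 12
pos 22 'c': at 12 ·f
pos 23 'd': at 18
pos 24 'c': at 19
pos 25 'c': at 20  → match P3@[22:25]
pos 26 'c': at 12 ·f
pos 27 'c': at 12 ·f
pos 28 'c': at 12 ·f
pos 29 'a': at 7 ·f
pos 30 'd': at 0 ·f
pos 31 'c': at 12
pos 32 'd': at 18
pos 33 'c': at 19
pos 34 'c': at 20  → match P3@[31:34]
pos 35 'a': at 7 ·f
pos 36 'e': at 8
pos 37 'd': at 9
pos 38 'a': at 10
pos 39 'a': at 11  → match P1@[35:39]
pos 40 'e': at 8 ·f
pos 41 'c': at 12 ·f
pos 42 'a': at 7 ·f
pos 43 'd': at 0 ·f
pos 44 'b': at 0
pos 45 'c': at 12
pos 46 'b': at 13
pos 47 'c': at 12 ·f
pos 48 'e': at 1 ·f
pos 49 'a': at 2
pos 50 'e': at 8 ·f
pos 51 'd': at 9
pos 52 'a': at 10
pos 53 'a': at 11  → match P1@[49:53]
pos 54 'c': at 12 ·f
pos 55 'a': at 7 ·f
pos 56 'd': at 0 ·f
pos 57 'c': at 12
pos 58 'b': at 13

Result: [[6,1],[12,3],[19,2],[25,3],[34,3],[39,1],[53,1]]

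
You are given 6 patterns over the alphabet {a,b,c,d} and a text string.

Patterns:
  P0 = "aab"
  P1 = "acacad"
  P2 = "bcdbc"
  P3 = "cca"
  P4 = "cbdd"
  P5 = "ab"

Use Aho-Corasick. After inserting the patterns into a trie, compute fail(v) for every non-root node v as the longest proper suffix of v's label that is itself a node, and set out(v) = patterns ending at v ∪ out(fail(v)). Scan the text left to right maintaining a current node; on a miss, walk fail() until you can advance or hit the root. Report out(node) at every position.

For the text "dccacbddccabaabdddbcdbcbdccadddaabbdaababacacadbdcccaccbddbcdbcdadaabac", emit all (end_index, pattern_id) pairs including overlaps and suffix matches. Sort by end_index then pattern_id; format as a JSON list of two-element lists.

Construct AC machine:
Trie (insert patterns):
  n0 'ε': a→1 b→9 c→14
  n1 'a': a→2 b→20 c→4
  n2 'aa': b→3
  n3 'aab': ·  [P0 ends]
  n4 'ac': a→5
  n5 'aca': c→6
  n6 'acac': a→7
  n7 'acaca': d→8
  n8 'acacad': ·  [P1 ends]
  n9 'b': c→10
  n10 'bc': d→11
  n11 'bcd': b→12
  n12 'bcdb': c→13
  n13 'bcdbc': ·  [P2 ends]
  n14 'c': b→17 c→15
  n15 'cc': a→16
  n16 'cca': ·  [P3 ends]
  n17 'cb': d→18
  n18 'cbd': d→19
  n19 'cbdd': ·  [P4 ends]
  n20 'ab': ·  [P5 ends]

BFS fail/out derivation:
  n1('a'): parent n0 fail=0; on 'a' 0 → fail=0;  out ∅∪∅=∅
  n9('b'): parent n0 fail=0; on 'b' 0 → fail=0;  out ∅∪∅=∅
  n14('c'): parent n0 fail=0; on 'c' 0 → fail=0;  out ∅∪∅=∅
  n2('aa'): parent n1 fail=0; on 'a' 0 → fail=1;  out ∅∪∅=∅
  n4('ac'): parent n1 fail=0; on 'c' 0 → fail=14;  out ∅∪∅=∅
  n10('bc'): parent n9 fail=0; on 'c' 0 → fail=14;  out ∅∪∅=∅
  n15('cc'): parent n14 fail=0; on 'c' 0 → fail=14;  out ∅∪∅=∅
  n17('cb'): parent n14 fail=0; on 'b' 0 → fail=9;  out ∅∪∅=∅
  n20('ab'): parent n1 fail=0; on 'b' 0 → fail=9;  out {5}∪∅={5}
  n3('aab'): parent n2 fail=1; on 'b' 1 → fail=20;  out {0}∪{5}={0,5}
  n5('aca'): parent n4 fail=14; on 'a' 14→0 → fail=1;  out ∅∪∅=∅
  n11('bcd'): parent n10 fail=14; on 'd' 14→0 → fail=0;  out ∅∪∅=∅
  n16('cca'): parent n15 fail=14; on 'a' 14→0 → fail=1;  out {3}∪∅={3}
  n18('cbd'): parent n17 fail=9; on 'd' 9→0 → fail=0;  out ∅∪∅=∅
  n6('acac'): parent n5 fail=1; on 'c' 1 → fail=4;  out ∅∪∅=∅
  n12('bcdb'): parent n11 fail=0; on 'b' 0 → fail=9;  out ∅∪∅=∅
  n19('cbdd'): parent n18 fail=0; on 'd' 0 → fail=0;  out {4}∪∅={4}
  n7('acaca'): parent n6 fail=4; on 'a' 4 → fail=5;  out ∅∪∅=∅
  n13('bcdbc'): parent n12 fail=9; on 'c' 9 → fail=10;  out {2}∪∅={2}
  n8('acacad'): parent n7 fail=5; on 'd' 5→1→0 → fail=0;  out {1}∪∅={1}

Text stream:
[0] read 'd'  n0⇒n0
[1] read 'c'  n0⇒n14
[2] read 'c'  n14⇒n15
[3] read 'a'  n15⇒n16  emit P3@[1:3]
[4] read 'c'  n16⇒n4 ·f
[5] read 'b'  n4⇒n17 ·f
[6] read 'd'  n17⇒n18
[7] read 'd'  n18⇒n19  emit P4@[4:7]
[8] read 'c'  n19⇒n14 ·f
[9] read 'c'  n14⇒n15
[10] read 'a'  n15⇒n16  emit P3@[8:10]
[11] read 'b'  n16⇒n20 ·f  emit P5@[10:11]
[12] read 'a'  n20⇒n1 ·f
[13] read 'a'  n1⇒n2
[14] read 'b'  n2⇒n3  emit P0@[12:14],P5@[13:14]
[15] read 'd'  n3⇒n0 ·f
[16] read 'd'  n0⇒n0
[17] read 'd'  n0⇒n0
[18] read 'b'  n0⇒n9
[19] read 'c'  n9⇒n10
[20] read 'd'  n10⇒n11
[21] read 'b'  n11⇒n12
[22] read 'c'  n12⇒n13  emit P2@[18:22]
[23] read 'b'  n13⇒n17 ·f
[24] read 'd'  n17⇒n18
[25] read 'c'  n18⇒n14 ·f
[26] read 'c'  n14⇒n15
[27] read 'a'  n15⇒n16  emit P3@[25:27]
[28] read 'd'  n16⇒n0 ·f
[29] read 'd'  n0⇒n0
[30] read 'd'  n0⇒n0
[31] read 'a'  n0⇒n1
[32] read 'a'  n1⇒n2
[33] read 'b'  n2⇒n3  emit P0@[31:33],P5@[32:33]
[34] read 'b'  n3⇒n9 ·f
[35] read 'd'  n9⇒n0 ·f
[36] read 'a'  n0⇒n1
[37] read 'a'  n1⇒n2
[38] read 'b'  n2⇒n3  emit P0@[36:38],P5@[37:38]
[39] read 'a'  n3⇒n1 ·f
[40] read 'b'  n1⇒n20  emit P5@[39:40]
[41] read 'a'  n20⇒n1 ·f
[42] read 'c'  n1⇒n4
[43] read 'a'  n4⇒n5
[44] read 'c'  n5⇒n6
[45] read 'a'  n6⇒n7
[46] read 'd'  n7⇒n8  emit P1@[41:46]
[47] read 'b'  n8⇒n9 ·f
[48] read 'd'  n9⇒n0 ·f
[49] read 'c'  n0⇒n14
[50] read 'c'  n14⇒n15
[51] read 'c'  n15⇒n15 ·f
[52] read 'a'  n15⇒n16  emit P3@[50:52]
[53] read 'c'  n16⇒n4 ·f
[54] read 'c'  n4⇒n15 ·f
[55] read 'b'  n15⇒n17 ·f
[56] read 'd'  n17⇒n18
[57] read 'd'  n18⇒n19  emit P4@[54:57]
[58] read 'b'  n19⇒n9 ·f
[59] read 'c'  n9⇒n10
[60] read 'd'  n10⇒n11
[61] read 'b'  n11⇒n12
[62] read 'c'  n12⇒n13  emit P2@[58:62]
[63] read 'd'  n13⇒n11 ·f
[64] read 'a'  n11⇒n1 ·f
[65] read 'd'  n1⇒n0 ·f
[66] read 'a'  n0⇒n1
[67] read 'a'  n1⇒n2
[68] read 'b'  n2⇒n3  emit P0@[66:68],P5@[67:68]
[69] read 'a'  n3⇒n1 ·f
[70] read 'c'  n1⇒n4

All matches (sorted): [[3,3],[7,4],[10,3],[11,5],[14,0],[14,5],[22,2],[27,3],[33,0],[33,5],[38,0],[38,5],[40,5],[46,1],[52,3],[57,4],[62,2],[68,0],[68,5]]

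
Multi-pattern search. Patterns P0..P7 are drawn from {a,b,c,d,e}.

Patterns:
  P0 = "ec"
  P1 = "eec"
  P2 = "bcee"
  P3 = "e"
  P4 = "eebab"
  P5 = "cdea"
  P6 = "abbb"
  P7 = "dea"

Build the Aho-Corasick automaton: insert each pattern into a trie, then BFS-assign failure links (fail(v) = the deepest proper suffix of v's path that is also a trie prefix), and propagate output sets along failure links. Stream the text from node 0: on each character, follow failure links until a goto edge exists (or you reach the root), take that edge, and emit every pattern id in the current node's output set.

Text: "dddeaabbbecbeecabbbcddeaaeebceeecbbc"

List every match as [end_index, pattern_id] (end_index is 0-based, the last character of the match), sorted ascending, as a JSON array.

Build:
Trie (insert patterns):
  n0 'ε': a→16 b→5 c→12 d→20 e→1
  n1 'e': c→2 e→3  [P3 ends]
  n2 'ec': ·  [P0 ends]
  n3 'ee': b→9 c→4
  n4 'eec': ·  [P1 ends]
  n5 'b': c→6
  n6 'bc': e→7
  n7 'bce': e→8
  n8 'bcee': ·  [P2 ends]
  n9 'eeb': a→10
  n10 'eeba': b→11
  n11 'eebab': ·  [P4 ends]
  n12 'c': d→13
  n13 'cd': e→14
  n14 'cde': a→15
  n15 'cdea': ·  [P5 ends]
  n16 'a': b→17
  n17 'ab': b→18
  n18 'abb': b→19
  n19 'abbb': ·  [P6 ends]
  n20 'd': e→21
  n21 'de': a→22
  n22 'dea': ·  [P7 ends]

BFS fail/out derivation:
  fail(1) 'e': from fail(0)=0 chase 'e': 0 ⇒ 0;  out={3}∪out(0)={3}
  fail(5) 'b': from fail(0)=0 chase 'b': 0 ⇒ 0;  out=∅∪out(0)=∅
  fail(12) 'c': from fail(0)=0 chase 'c': 0 ⇒ 0;  out=∅∪out(0)=∅
  fail(16) 'a': from fail(0)=0 chase 'a': 0 ⇒ 0;  out=∅∪out(0)=∅
  fail(20) 'd': from fail(0)=0 chase 'd': 0 ⇒ 0;  out=∅∪out(0)=∅
  fail(2) 'ec': from fail(1)=0 chase 'c': 0 ⇒ 12;  out={0}∪out(12)={0}
  fail(3) 'ee': from fail(1)=0 chase 'e': 0 ⇒ 1;  out=∅∪out(1)={3}
  fail(6) 'bc': from fail(5)=0 chase 'c': 0 ⇒ 12;  out=∅∪out(12)=∅
  fail(13) 'cd': from fail(12)=0 chase 'd': 0 ⇒ 20;  out=∅∪out(20)=∅
  fail(17) 'ab': from fail(16)=0 chase 'b': 0 ⇒ 5;  out=∅∪out(5)=∅
  fail(21) 'de': from fail(20)=0 chase 'e': 0 ⇒ 1;  out=∅∪out(1)={3}
  fail(4) 'eec': from fail(3)=1 chase 'c': 1 ⇒ 2;  out={1}∪out(2)={0,1}
  fail(7) 'bce': from fail(6)=12 chase 'e': 12→0 ⇒ 1;  out=∅∪out(1)={3}
  fail(9) 'eeb': from fail(3)=1 chase 'b': 1→0 ⇒ 5;  out=∅∪out(5)=∅
  fail(14) 'cde': from fail(13)=20 chase 'e': 20 ⇒ 21;  out=∅∪out(21)={3}
  fail(18) 'abb': from fail(17)=5 chase 'b': 5→0 ⇒ 5;  out=∅∪out(5)=∅
  fail(22) 'dea': from fail(21)=1 chase 'a': 1→0 ⇒ 16;  out={7}∪out(16)={7}
  fail(8) 'bcee': from fail(7)=1 chase 'e': 1 ⇒ 3;  out={2}∪out(3)={2,3}
  fail(10) 'eeba': from fail(9)=5 chase 'a': 5→0 ⇒ 16;  out=∅∪out(16)=∅
  fail(15) 'cdea': from fail(14)=21 chase 'a': 21 ⇒ 22;  out={5}∪out(22)={5,7}
  fail(19) 'abbb': from fail(18)=5 chase 'b': 5→0 ⇒ 5;  out={6}∪out(5)={6}
  fail(11) 'eebab': from fail(10)=16 chase 'b': 16 ⇒ 17;  out={4}∪out(17)={4}

Text stream:
i=0 'd': node 0→20
i=1 'd': node 20→20 (via fail)
i=2 'd': node 20→20 (via fail)
i=3 'e': node 20→21  ** P3@[3:3]
i=4 'a': node 21→22  ** P7@[2:4]
i=5 'a': node 22→16 (via fail)
i=6 'b': node 16→17
i=7 'b': node 17→18
i=8 'b': node 18→19  ** P6@[5:8]
i=9 'e': node 19→1 (via fail)  ** P3@[9:9]
i=10 'c': node 1→2  ** P0@[9:10]
i=11 'b': node 2→5 (via fail)
i=12 'e': node 5→1 (via fail)  ** P3@[12:12]
i=13 'e': node 1→3  ** P3@[13:13]
i=14 'c': node 3→4  ** P0@[13:14],P1@[12:14]
i=15 'a': node 4→16 (via fail)
i=16 'b': node 16→17
i=17 'b': node 17→18
i=18 'b': node 18→19  ** P6@[15:18]
i=19 'c': node 19→6 (via fail)
i=20 'd': node 6→13 (via fail)
i=21 'd': node 13→20 (via fail)
i=22 'e': node 20→21  ** P3@[22:22]
i=23 'a': node 21→22  ** P7@[21:23]
i=24 'a': node 22→16 (via fail)
i=25 'e': node 16→1 (via fail)  ** P3@[25:25]
i=26 'e': node 1→3  ** P3@[26:26]
i=27 'b': node 3→9
i=28 'c': node 9→6 (via fail)
i=29 'e': node 6→7  ** P3@[29:29]
i=30 'e': node 7→8  ** P2@[27:30],P3@[30:30]
i=31 'e': node 8→3 (via fail)  ** P3@[31:31]
i=32 'c': node 3→4  ** P0@[31:32],P1@[30:32]
i=33 'b': node 4→5 (via fail)
i=34 'b': node 5→5 (via fail)
i=35 'c': node 5→6

Result: [[3,3],[4,7],[8,6],[9,3],[10,0],[12,3],[13,3],[14,0],[14,1],[18,6],[22,3],[23,7],[25,3],[26,3],[29,3],[30,2],[30,3],[31,3],[32,0],[32,1]]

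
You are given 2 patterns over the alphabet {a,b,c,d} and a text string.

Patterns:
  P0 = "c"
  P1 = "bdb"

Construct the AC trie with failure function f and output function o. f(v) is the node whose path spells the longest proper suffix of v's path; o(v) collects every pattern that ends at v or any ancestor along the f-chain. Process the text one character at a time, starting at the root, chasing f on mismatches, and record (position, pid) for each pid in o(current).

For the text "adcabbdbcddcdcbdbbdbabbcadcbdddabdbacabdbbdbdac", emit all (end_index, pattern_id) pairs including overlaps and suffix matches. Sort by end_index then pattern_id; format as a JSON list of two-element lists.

Build automaton:
Trie (insert patterns):
  n0 'ε': b→2 c→1
  n1 'c': ·  [P0 ends]
  n2 'b': d→3
  n3 'bd': b→4
  n4 'bdb': ·  [P1 ends]

BFS fail/out derivation:
  fail(1) 'c': from fail(0)=0 chase 'c': 0 ⇒ 0;  out={0}∪out(0)={0}
  fail(2) 'b': from fail(0)=0 chase 'b': 0 ⇒ 0;  out=∅∪out(0)=∅
  fail(3) 'bd': from fail(2)=0 chase 'd': 0 ⇒ 0;  out=∅∪out(0)=∅
  fail(4) 'bdb': from fail(3)=0 chase 'b': 0 ⇒ 2;  out={1}∪out(2)={1}

Text stream:
i=0 'a': node 0→0
i=1 'd': node 0→0
i=2 'c': node 0→1  ** P0@[2:2]
i=3 'a': node 1→0 (via fail)
i=4 'b': node 0→2
i=5 'b': node 2→2 (via fail)
i=6 'd': node 2→3
i=7 'b': node 3→4  ** P1@[5:7]
i=8 'c': node 4→1 (via fail)  ** P0@[8:8]
i=9 'd': node 1→0 (via fail)
i=10 'd': node 0→0
i=11 'c': node 0→1  ** P0@[11:11]
i=12 'd': node 1→0 (via fail)
i=13 'c': node 0→1  ** P0@[13:13]
i=14 'b': node 1→2 (via fail)
i=15 'd': node 2→3
i=16 'b': node 3→4  ** P1@[14:16]
i=17 'b': node 4→2 (via fail)
i=18 'd': node 2→3
i=19 'b': node 3→4  ** P1@[17:19]
i=20 'a': node 4→0 (via fail)
i=21 'b': node 0→2
i=22 'b': node 2→2 (via fail)
i=23 'c': node 2→1 (via fail)  ** P0@[23:23]
i=24 'a': node 1→0 (via fail)
i=25 'd': node 0→0
i=26 'c': node 0→1  ** P0@[26:26]
i=27 'b': node 1→2 (via fail)
i=28 'd': node 2→3
i=29 'd': node 3→0 (via fail)
i=30 'd': node 0→0
i=31 'a': node 0→0
i=32 'b': node 0→2
i=33 'd': node 2→3
i=34 'b': node 3→4  ** P1@[32:34]
i=35 'a': node 4→0 (via fail)
i=36 'c': node 0→1  ** P0@[36:36]
i=37 'a': node 1→0 (via fail)
i=38 'b': node 0→2
i=39 'd': node 2→3
i=40 'b': node 3→4  ** P1@[38:40]
i=41 'b': node 4→2 (via fail)
i=42 'd': node 2→3
i=43 'b': node 3→4  ** P1@[41:43]
i=44 'd': node 4→3 (via fail)
i=45 'a': node 3→0 (via fail)
i=46 'c': node 0→1  ** P0@[46:46]

Matches: [[2,0],[7,1],[8,0],[11,0],[13,0],[16,1],[19,1],[23,0],[26,0],[34,1],[36,0],[40,1],[43,1],[46,0]]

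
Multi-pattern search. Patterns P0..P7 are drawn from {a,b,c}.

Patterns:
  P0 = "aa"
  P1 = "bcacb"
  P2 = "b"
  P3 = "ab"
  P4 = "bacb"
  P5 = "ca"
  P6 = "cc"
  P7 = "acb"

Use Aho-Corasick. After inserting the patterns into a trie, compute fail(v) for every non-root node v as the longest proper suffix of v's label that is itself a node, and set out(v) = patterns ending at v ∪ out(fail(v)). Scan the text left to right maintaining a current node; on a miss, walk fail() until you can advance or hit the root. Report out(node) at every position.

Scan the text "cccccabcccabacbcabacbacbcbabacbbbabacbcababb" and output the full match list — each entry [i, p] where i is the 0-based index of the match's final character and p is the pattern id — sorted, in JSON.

Construct AC machine:
Trie nodes:
  n0 'ε': a→1 b→3 c→12
  n1 'a': a→2 b→8 c→15
  n2 'aa': ·  ←P0
  n3 'b': a→9 c→4  ←P2
  n4 'bc': a→5
  n5 'bca': c→6
  n6 'bcac': b→7
  n7 'bcacb': ·  ←P1
  n8 'ab': ·  ←P3
  n9 'ba': c→10
  n10 'bac': b→11
  n11 'bacb': ·  ←P4
  n12 'c': a→13 c→14
  n13 'ca': ·  ←P5
  n14 'cc': ·  ←P6
  n15 'ac': b→16
  n16 'acb': ·  ←P7

BFS fail/out derivation:
  fail(1) 'a': from fail(0)=0 chase 'a': 0 ⇒ 0;  out=∅∪out(0)=∅
  fail(3) 'b': from fail(0)=0 chase 'b': 0 ⇒ 0;  out={2}∪out(0)={2}
  fail(12) 'c': from fail(0)=0 chase 'c': 0 ⇒ 0;  out=∅∪out(0)=∅
  fail(2) 'aa': from fail(1)=0 chase 'a': 0 ⇒ 1;  out={0}∪out(1)={0}
  fail(4) 'bc': from fail(3)=0 chase 'c': 0 ⇒ 12;  out=∅∪out(12)=∅
  fail(8) 'ab': from fail(1)=0 chase 'b': 0 ⇒ 3;  out={3}∪out(3)={2,3}
  fail(9) 'ba': from fail(3)=0 chase 'a': 0 ⇒ 1;  out=∅∪out(1)=∅
  fail(13) 'ca': from fail(12)=0 chase 'a': 0 ⇒ 1;  out={5}∪out(1)={5}
  fail(14) 'cc': from fail(12)=0 chase 'c': 0 ⇒ 12;  out={6}∪out(12)={6}
  fail(15) 'ac': from fail(1)=0 chase 'c': 0 ⇒ 12;  out=∅∪out(12)=∅
  fail(5) 'bca': from fail(4)=12 chase 'a': 12 ⇒ 13;  out=∅∪out(13)={5}
  fail(10) 'bac': from fail(9)=1 chase 'c': 1 ⇒ 15;  out=∅∪out(15)=∅
  fail(16) 'acb': from fail(15)=12 chase 'b': 12→0 ⇒ 3;  out={7}∪out(3)={2,7}
  fail(6) 'bcac': from fail(5)=13 chase 'c': 13→1 ⇒ 15;  out=∅∪out(15)=∅
  fail(11) 'bacb': from fail(10)=15 chase 'b': 15 ⇒ 16;  out={4}∪out(16)={2,4,7}
  fail(7) 'bcacb': from fail(6)=15 chase 'b': 15 ⇒ 16;  out={1}∪out(16)={1,2,7}

Text stream:
pos 0 'c': at 12
pos 1 'c': at 14  ** P6@[0:1]
pos 2 'c': at 14 (via fail)  ** P6@[1:2]
pos 3 'c': at 14 (via fail)  ** P6@[2:3]
pos 4 'c': at 14 (via fail)  ** P6@[3:4]
pos 5 'a': at 13 (via fail)  ** P5@[4:5]
pos 6 'b': at 8 (via fail)  ** P2@[6:6],P3@[5:6]
pos 7 'c': at 4 (via fail)
pos 8 'c': at 14 (via fail)  ** P6@[7:8]
pos 9 'c': at 14 (via fail)  ** P6@[8:9]
pos 10 'a': at 13 (via fail)  ** P5@[9:10]
pos 11 'b': at 8 (via fail)  ** P2@[11:11],P3@[10:11]
pos 12 'a': at 9 (via fail)
pos 13 'c': at 10
pos 14 'b': at 11  ** P2@[14:14],P4@[11:14],P7@[12:14]
pos 15 'c': at 4 (via fail)
pos 16 'a': at 5  ** P5@[15:16]
pos 17 'b': at 8 (via fail)  ** P2@[17:17],P3@[16:17]
pos 18 'a': at 9 (via fail)
pos 19 'c': at 10
pos 20 'b': at 11  ** P2@[20:20],P4@[17:20],P7@[18:20]
pos 21 'a': at 9 (via fail)
pos 22 'c': at 10
pos 23 'b': at 11  ** P2@[23:23],P4@[20:23],P7@[21:23]
pos 24 'c': at 4 (via fail)
pos 25 'b': at 3 (via fail)  ** P2@[25:25]
pos 26 'a': at 9
pos 27 'b': at 8 (via fail)  ** P2@[27:27],P3@[26:27]
pos 28 'a': at 9 (via fail)
pos 29 'c': at 10
pos 30 'b': at 11  ** P2@[30:30],P4@[27:30],P7@[28:30]
pos 31 'b': at 3 (via fail)  ** P2@[31:31]
pos 32 'b': at 3 (via fail)  ** P2@[32:32]
pos 33 'a': at 9
pos 34 'b': at 8 (via fail)  ** P2@[34:34],P3@[33:34]
pos 35 'a': at 9 (via fail)
pos 36 'c': at 10
pos 37 'b': at 11  ** P2@[37:37],P4@[34:37],P7@[35:37]
pos 38 'c': at 4 (via fail)
pos 39 'a': at 5  ** P5@[38:39]
pos 40 'b': at 8 (via fail)  ** P2@[40:40],P3@[39:40]
pos 41 'a': at 9 (via fail)
pos 42 'b': at 8 (via fail)  ** P2@[42:42],P3@[41:42]
pos 43 'b': at 3 (via fail)  ** P2@[43:43]

Result: [[1,6],[2,6],[3,6],[4,6],[5,5],[6,2],[6,3],[8,6],[9,6],[10,5],[11,2],[11,3],[14,2],[14,4],[14,7],[16,5],[17,2],[17,3],[20,2],[20,4],[20,7],[23,2],[23,4],[23,7],[25,2],[27,2],[27,3],[30,2],[30,4],[30,7],[31,2],[32,2],[34,2],[34,3],[37,2],[37,4],[37,7],[39,5],[40,2],[40,3],[42,2],[42,3],[43,2]]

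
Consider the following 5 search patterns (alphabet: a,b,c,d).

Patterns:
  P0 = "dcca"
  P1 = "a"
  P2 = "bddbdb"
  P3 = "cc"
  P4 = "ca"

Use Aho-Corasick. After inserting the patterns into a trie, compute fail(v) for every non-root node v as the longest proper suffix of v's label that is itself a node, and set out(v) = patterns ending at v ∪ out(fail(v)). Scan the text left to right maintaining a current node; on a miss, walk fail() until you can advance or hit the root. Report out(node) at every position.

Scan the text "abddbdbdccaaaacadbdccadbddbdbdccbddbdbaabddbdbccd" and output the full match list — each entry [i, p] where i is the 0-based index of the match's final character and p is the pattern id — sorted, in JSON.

Build:
Trie (insert patterns):
  n0 'ε': a→5 b→6 c→12 d→1
  n1 'd': c→2
  n2 'dc': c→3
  n3 'dcc': a→4
  n4 'dcca': ·  [P0 ends]
  n5 'a': ·  [P1 ends]
  n6 'b': d→7
  n7 'bd': d→8
  n8 'bdd': b→9
  n9 'bddb': d→10
  n10 'bddbd': b→11
  n11 'bddbdb': ·  [P2 ends]
  n12 'c': a→14 c→13
  n13 'cc': ·  [P3 ends]
  n14 'ca': ·  [P4 ends]

BFS fail/out derivation:
  n1('d'): parent n0 fail=0; on 'd' 0 → fail=0;  out ∅∪∅=∅
  n5('a'): parent n0 fail=0; on 'a' 0 → fail=0;  out {1}∪∅={1}
  n6('b'): parent n0 fail=0; on 'b' 0 → fail=0;  out ∅∪∅=∅
  n12('c'): parent n0 fail=0; on 'c' 0 → fail=0;  out ∅∪∅=∅
  n2('dc'): parent n1 fail=0; on 'c' 0 → fail=12;  out ∅∪∅=∅
  n7('bd'): parent n6 fail=0; on 'd' 0 → fail=1;  out ∅∪∅=∅
  n13('cc'): parent n12 fail=0; on 'c' 0 → fail=12;  out {3}∪∅={3}
  n14('ca'): parent n12 fail=0; on 'a' 0 → fail=5;  out {4}∪{1}={1,4}
  n3('dcc'): parent n2 fail=12; on 'c' 12 → fail=13;  out ∅∪{3}={3}
  n8('bdd'): parent n7 fail=1; on 'd' 1→0 → fail=1;  out ∅∪∅=∅
  n4('dcca'): parent n3 fail=13; on 'a' 13→12 → fail=14;  out {0}∪{1,4}={0,1,4}
  n9('bddb'): parent n8 fail=1; on 'b' 1→0 → fail=6;  out ∅∪∅=∅
  n10('bddbd'): parent n9 fail=6; on 'd' 6 → fail=7;  out ∅∪∅=∅
  n11('bddbdb'): parent n10 fail=7; on 'b' 7→1→0 → fail=6;  out {2}∪∅={2}

Scan:
[0] read 'a'  n0⇒n5  ** P1@[0:0]
[1] read 'b'  n5⇒n6 (fail-walked)
[2] read 'd'  n6⇒n7
[3] read 'd'  n7⇒n8
[4] read 'b'  n8⇒n9
[5] read 'd'  n9⇒n10
[6] read 'b'  n10⇒n11  ** P2@[1:6]
[7] read 'd'  n11⇒n7 (fail-walked)
[8] read 'c'  n7⇒n2 (fail-walked)
[9] read 'c'  n2⇒n3  ** P3@[8:9]
[10] read 'a'  n3⇒n4  ** P0@[7:10],P1@[10:10],P4@[9:10]
[11] read 'a'  n4⇒n5 (fail-walked)  ** P1@[11:11]
[12] read 'a'  n5⇒n5 (fail-walked)  ** P1@[12:12]
[13] read 'a'  n5⇒n5 (fail-walked)  ** P1@[13:13]
[14] read 'c'  n5⇒n12 (fail-walked)
[15] read 'a'  n12⇒n14  ** P1@[15:15],P4@[14:15]
[16] read 'd'  n14⇒n1 (fail-walked)
[17] read 'b'  n1⇒n6 (fail-walked)
[18] read 'd'  n6⇒n7
[19] read 'c'  n7⇒n2 (fail-walked)
[20] read 'c'  n2⇒n3  ** P3@[19:20]
[21] read 'a'  n3⇒n4  ** P0@[18:21],P1@[21:21],P4@[20:21]
[22] read 'd'  n4⇒n1 (fail-walked)
[23] read 'b'  n1⇒n6 (fail-walked)
[24] read 'd'  n6⇒n7
[25] read 'd'  n7⇒n8
[26] read 'b'  n8⇒n9
[27] read 'd'  n9⇒n10
[28] read 'b'  n10⇒n11  ** P2@[23:28]
[29] read 'd'  n11⇒n7 (fail-walked)
[30] read 'c'  n7⇒n2 (fail-walked)
[31] read 'c'  n2⇒n3  ** P3@[30:31]
[32] read 'b'  n3⇒n6 (fail-walked)
[33] read 'd'  n6⇒n7
[34] read 'd'  n7⇒n8
[35] read 'b'  n8⇒n9
[36] read 'd'  n9⇒n10
[37] read 'b'  n10⇒n11  ** P2@[32:37]
[38] read 'a'  n11⇒n5 (fail-walked)  ** P1@[38:38]
[39] read 'a'  n5⇒n5 (fail-walked)  ** P1@[39:39]
[40] read 'b'  n5⇒n6 (fail-walked)
[41] read 'd'  n6⇒n7
[42] read 'd'  n7⇒n8
[43] read 'b'  n8⇒n9
[44] read 'd'  n9⇒n10
[45] read 'b'  n10⇒n11  ** P2@[40:45]
[46] read 'c'  n11⇒n12 (fail-walked)
[47] read 'c'  n12⇒n13  ** P3@[46:47]
[48] read 'd'  n13⇒n1 (fail-walked)

Matches: [[0,1],[6,2],[9,3],[10,0],[10,1],[10,4],[11,1],[12,1],[13,1],[15,1],[15,4],[20,3],[21,0],[21,1],[21,4],[28,2],[31,3],[37,2],[38,1],[39,1],[45,2],[47,3]]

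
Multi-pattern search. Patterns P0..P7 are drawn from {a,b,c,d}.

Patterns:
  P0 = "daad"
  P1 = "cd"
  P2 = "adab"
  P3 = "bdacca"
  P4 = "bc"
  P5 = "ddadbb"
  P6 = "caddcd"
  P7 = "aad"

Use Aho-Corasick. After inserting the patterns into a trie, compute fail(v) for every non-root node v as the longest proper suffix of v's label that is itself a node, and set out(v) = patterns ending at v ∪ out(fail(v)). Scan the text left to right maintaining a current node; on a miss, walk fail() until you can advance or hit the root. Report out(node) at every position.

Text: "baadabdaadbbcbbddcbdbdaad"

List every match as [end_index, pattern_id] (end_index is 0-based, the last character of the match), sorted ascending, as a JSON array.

Build automaton:
Trie nodes:
  0='ε' goto a→7 b→11 c→5 d→1
  1='d' goto a→2 d→18
  2='da' goto a→3
  3='daa' goto d→4
  4='daad' goto ·  ←P0
  5='c' goto a→23 d→6
  6='cd' goto ·  ←P1
  7='a' goto a→28 d→8
  8='ad' goto a→9
  9='ada' goto b→10
  10='adab' goto ·  ←P2
  11='b' goto c→17 d→12
  12='bd' goto a→13
  13='bda' goto c→14
  14='bdac' goto c→15
  15='bdacc' goto a→16
  16='bdacca' goto ·  ←P3
  17='bc' goto ·  ←P4
  18='dd' goto a→19
  19='dda' goto d→20
  20='ddad' goto b→21
  21='ddadb' goto b→22
  22='ddadbb' goto ·  ←P5
  23='ca' goto d→24
  24='cad' goto d→25
  25='cadd' goto c→26
  26='caddc' goto d→27
  27='caddcd' goto ·  ←P6
  28='aa' goto d→29
  29='aad' goto ·  ←P7

BFS fail/out derivation:
  fail(1) 'd': from fail(0)=0 chase 'd': 0 ⇒ 0;  out=∅∪out(0)=∅
  fail(5) 'c': from fail(0)=0 chase 'c': 0 ⇒ 0;  out=∅∪out(0)=∅
  fail(7) 'a': from fail(0)=0 chase 'a': 0 ⇒ 0;  out=∅∪out(0)=∅
  fail(11) 'b': from fail(0)=0 chase 'b': 0 ⇒ 0;  out=∅∪out(0)=∅
  fail(2) 'da': from fail(1)=0 chase 'a': 0 ⇒ 7;  out=∅∪out(7)=∅
  fail(6) 'cd': from fail(5)=0 chase 'd': 0 ⇒ 1;  out={1}∪out(1)={1}
  fail(8) 'ad': from fail(7)=0 chase 'd': 0 ⇒ 1;  out=∅∪out(1)=∅
  fail(12) 'bd': from fail(11)=0 chase 'd': 0 ⇒ 1;  out=∅∪out(1)=∅
  fail(17) 'bc': from fail(11)=0 chase 'c': 0 ⇒ 5;  out={4}∪out(5)={4}
  fail(18) 'dd': from fail(1)=0 chase 'd': 0 ⇒ 1;  out=∅∪out(1)=∅
  fail(23) 'ca': from fail(5)=0 chase 'a': 0 ⇒ 7;  out=∅∪out(7)=∅
  fail(28) 'aa': from fail(7)=0 chase 'a': 0 ⇒ 7;  out=∅∪out(7)=∅
  fail(3) 'daa': from fail(2)=7 chase 'a': 7 ⇒ 28;  out=∅∪out(28)=∅
  fail(9) 'ada': from fail(8)=1 chase 'a': 1 ⇒ 2;  out=∅∪out(2)=∅
  fail(13) 'bda': from fail(12)=1 chase 'a': 1 ⇒ 2;  out=∅∪out(2)=∅
  fail(19) 'dda': from fail(18)=1 chase 'a': 1 ⇒ 2;  out=∅∪out(2)=∅
  fail(24) 'cad': from fail(23)=7 chase 'd': 7 ⇒ 8;  out=∅∪out(8)=∅
  fail(29) 'aad': from fail(28)=7 chase 'd': 7 ⇒ 8;  out={7}∪out(8)={7}
  fail(4) 'daad': from fail(3)=28 chase 'd': 28 ⇒ 29;  out={0}∪out(29)={0,7}
  fail(10) 'adab': from fail(9)=2 chase 'b': 2→7→0 ⇒ 11;  out={2}∪out(11)={2}
  fail(14) 'bdac': from fail(13)=2 chase 'c': 2→7→0 ⇒ 5;  out=∅∪out(5)=∅
  fail(20) 'ddad': from fail(19)=2 chase 'd': 2→7 ⇒ 8;  out=∅∪out(8)=∅
  fail(25) 'cadd': from fail(24)=8 chase 'd': 8→1 ⇒ 18;  out=∅∪out(18)=∅
  fail(15) 'bdacc': from fail(14)=5 chase 'c': 5→0 ⇒ 5;  out=∅∪out(5)=∅
  fail(21) 'ddadb': from fail(20)=8 chase 'b': 8→1→0 ⇒ 11;  out=∅∪out(11)=∅
  fail(26) 'caddc': from fail(25)=18 chase 'c': 18→1→0 ⇒ 5;  out=∅∪out(5)=∅
  fail(16) 'bdacca': from fail(15)=5 chase 'a': 5 ⇒ 23;  out={3}∪out(23)={3}
  fail(22) 'ddadbb': from fail(21)=11 chase 'b': 11→0 ⇒ 11;  out={5}∪out(11)={5}
  fail(27) 'caddcd': from fail(26)=5 chase 'd': 5 ⇒ 6;  out={6}∪out(6)={1,6}

Scan:
pos 0 'b': at 11
pos 1 'a': at 7 (via fail)
pos 2 'a': at 28
pos 3 'd': at 29  emit P7@[1:3]
pos 4 'a': at 9 (via fail)
pos 5 'b': at 10  emit P2@[2:5]
pos 6 'd': at 12 (via fail)
pos 7 'a': at 13
pos 8 'a': at 3 (via fail)
pos 9 'd': at 4  emit P0@[6:9],P7@[7:9]
pos 10 'b': at 11 (via fail)
pos 11 'b': at 11 (via fail)
pos 12 'c': at 17  emit P4@[11:12]
pos 13 'b': at 11 (via fail)
pos 14 'b': at 11 (via fail)
pos 15 'd': at 12
pos 16 'd': at 18 (via fail)
pos 17 'c': at 5 (via fail)
pos 18 'b': at 11 (via fail)
pos 19 'd': at 12
pos 20 'b': at 11 (via fail)
pos 21 'd': at 12
pos 22 'a': at 13
pos 23 'a': at 3 (via fail)
pos 24 'd': at 4  emit P0@[21:24],P7@[22:24]

Matches: [[3,7],[5,2],[9,0],[9,7],[12,4],[24,0],[24,7]]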